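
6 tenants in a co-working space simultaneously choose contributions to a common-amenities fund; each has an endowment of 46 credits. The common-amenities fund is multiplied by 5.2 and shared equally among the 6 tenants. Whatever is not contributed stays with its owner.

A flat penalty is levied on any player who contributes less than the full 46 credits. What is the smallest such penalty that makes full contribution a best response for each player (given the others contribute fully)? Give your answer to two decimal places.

Given the others contribute fully, the best deviation is to contribute 0 (any partial contribution still incurs the fine and gives up units whose private return 0.8667 is below 1).
Deviating from 46 to 0 saves 46 credits but forfeits the deviator's share of the drop in the common-amenities fund: 5.2/6 × 46 = 39.87.
So the deviation gain is 46 − 39.87 = 6.13, and the fine must be at least 6.13 credits to wipe it out.

6.13 credits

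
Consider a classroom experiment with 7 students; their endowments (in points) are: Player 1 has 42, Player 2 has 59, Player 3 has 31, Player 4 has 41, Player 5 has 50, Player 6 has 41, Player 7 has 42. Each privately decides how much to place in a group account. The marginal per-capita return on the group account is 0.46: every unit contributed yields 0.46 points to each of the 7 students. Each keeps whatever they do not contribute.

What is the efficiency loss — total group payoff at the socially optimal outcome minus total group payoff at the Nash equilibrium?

679.32 points

The private return per contributed unit is 0.46 < 1 for everyone, so the Nash equilibrium is zero contribution and the group total is Σ E_j = 42 + 59 + 31 + 41 + 50 + 41 + 42 = 306.
Each contributed unit returns 3.220 to the group, so the social optimum is full contribution by everyone: group total = 3.220 × 306 = 985.32.
Efficiency loss = (3.220 − 1) × 306 = 679.32.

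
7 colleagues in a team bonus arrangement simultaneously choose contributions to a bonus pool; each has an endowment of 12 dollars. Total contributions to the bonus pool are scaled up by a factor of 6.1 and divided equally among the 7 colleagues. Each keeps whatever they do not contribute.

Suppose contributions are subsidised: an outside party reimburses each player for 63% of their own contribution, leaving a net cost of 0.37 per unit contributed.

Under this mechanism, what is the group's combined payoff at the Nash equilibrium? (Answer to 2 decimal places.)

565.32 dollars

The effective private return per unit is now (6.1/7) / 0.37 = 2.3552 > 1, so every player's dominant strategy flips to full contribution.
So the Nash equilibrium is full contribution by all 7; the group earns 7 × (12 × 0.63 + 6.1 × 12) = 565.32.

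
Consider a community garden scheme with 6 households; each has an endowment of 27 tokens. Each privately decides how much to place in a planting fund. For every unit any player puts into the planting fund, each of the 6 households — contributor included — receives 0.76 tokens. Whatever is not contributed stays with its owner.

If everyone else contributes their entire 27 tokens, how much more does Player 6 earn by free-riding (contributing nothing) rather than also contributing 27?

6.48 tokens

Switching from a contribution of 27 to 0 lets Player 6 keep an extra 27 tokens, but lowers the planting fund by 27, which costs Player 6 their own share of that drop: 0.76 × 27 = 20.52.
Net gain = 27 − 20.52 = 6.48. The private return per contributed unit (0.76) is below 1, so free-riding is indeed the best response regardless of what the others do.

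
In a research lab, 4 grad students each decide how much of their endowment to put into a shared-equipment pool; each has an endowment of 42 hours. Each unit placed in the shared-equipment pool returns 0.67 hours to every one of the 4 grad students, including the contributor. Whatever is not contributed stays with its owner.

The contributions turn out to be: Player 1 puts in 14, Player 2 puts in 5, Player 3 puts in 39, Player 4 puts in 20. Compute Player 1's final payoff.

80.26 hours

Total contributed: 14 + 5 + 39 + 20 = 78.
Each receives 0.67 × 78 = 52.26 from the shared-equipment pool.
Player 1 keeps 42 − 14 = 28, so Player 1's payoff is 28 + 52.26 = 80.26.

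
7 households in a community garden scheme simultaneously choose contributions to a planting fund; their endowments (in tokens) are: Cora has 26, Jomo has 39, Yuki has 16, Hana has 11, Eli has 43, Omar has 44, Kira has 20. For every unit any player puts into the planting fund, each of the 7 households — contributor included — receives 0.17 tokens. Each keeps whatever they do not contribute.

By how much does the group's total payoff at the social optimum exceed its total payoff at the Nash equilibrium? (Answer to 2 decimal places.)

37.81 tokens

The private return per contributed unit is 0.17 < 1 for everyone, so the Nash equilibrium is zero contribution and the group total is Σ E_j = 26 + 39 + 16 + 11 + 43 + 44 + 20 = 199.
Each contributed unit returns 1.190 to the group, so the social optimum is full contribution by everyone: group total = 1.190 × 199 = 236.81.
Efficiency loss = (1.190 − 1) × 199 = 37.81.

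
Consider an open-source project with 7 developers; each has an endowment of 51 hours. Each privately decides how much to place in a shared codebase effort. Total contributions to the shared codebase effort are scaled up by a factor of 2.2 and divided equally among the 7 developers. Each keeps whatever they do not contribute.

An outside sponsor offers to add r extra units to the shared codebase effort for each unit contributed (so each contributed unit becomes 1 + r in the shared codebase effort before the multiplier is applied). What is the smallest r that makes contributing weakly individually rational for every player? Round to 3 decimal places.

2.182

With matching at rate r, one contributed unit becomes (1 + r) in the shared codebase effort and returns 2.2 × (1 + r) / 7 to the contributor.
Setting this equal to 1: 1 + r = 7/2.2 = 3.1818.
So the minimum matching rate is r = 3.1818 − 1 = 2.182.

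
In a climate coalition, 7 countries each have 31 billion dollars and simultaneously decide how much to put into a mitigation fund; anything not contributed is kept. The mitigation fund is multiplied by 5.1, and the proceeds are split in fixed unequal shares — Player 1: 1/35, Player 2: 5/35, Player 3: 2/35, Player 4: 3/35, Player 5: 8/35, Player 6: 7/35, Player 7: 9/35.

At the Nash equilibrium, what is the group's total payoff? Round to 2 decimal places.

Each unit j contributes comes back to j as 5.1 × (j's share), so j prefers to contribute only if that share exceeds 1/5.1 = 0.1961; otherwise keeping the unit dominates.
Player 5, Player 6 and Player 7 clear that bar, contributing 31 each; the remaining 4 contribute 0. Total contributed: 93.
The mitigation fund pays out 5.1 × 93 = 474.30 in total (split across the unequal shares, but the aggregate is all that matters for the group sum).
The 4 free-riders keep 31 each, adding 124. Group total = 124 + 474.30 = 598.30.

598.30 billion dollars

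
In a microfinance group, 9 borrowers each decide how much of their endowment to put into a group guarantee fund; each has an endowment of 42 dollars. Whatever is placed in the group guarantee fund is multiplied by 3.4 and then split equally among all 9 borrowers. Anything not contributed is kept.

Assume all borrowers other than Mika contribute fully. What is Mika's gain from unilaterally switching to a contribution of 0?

Switching from a contribution of 42 to 0 lets Mika keep an extra 42 dollars, but lowers the group guarantee fund by 42, which costs Mika their own share of that drop: 3.4/9 × 42 = 15.87.
Net gain = 42 − 15.87 = 26.13. The private return per contributed unit (0.3778) is below 1, so free-riding is indeed the best response regardless of what the others do.

26.13 dollars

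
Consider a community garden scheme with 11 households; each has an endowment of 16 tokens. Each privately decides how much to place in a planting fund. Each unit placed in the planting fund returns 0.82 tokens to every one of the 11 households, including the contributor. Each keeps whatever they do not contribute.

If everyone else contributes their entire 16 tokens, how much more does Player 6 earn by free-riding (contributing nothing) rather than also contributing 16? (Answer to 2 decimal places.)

Switching from a contribution of 16 to 0 lets Player 6 keep an extra 16 tokens, but lowers the planting fund by 16, which costs Player 6 their own share of that drop: 0.82 × 16 = 13.12.
Net gain = 16 − 13.12 = 2.88. The private return per contributed unit (0.82) is below 1, so free-riding is indeed the best response regardless of what the others do.

2.88 tokens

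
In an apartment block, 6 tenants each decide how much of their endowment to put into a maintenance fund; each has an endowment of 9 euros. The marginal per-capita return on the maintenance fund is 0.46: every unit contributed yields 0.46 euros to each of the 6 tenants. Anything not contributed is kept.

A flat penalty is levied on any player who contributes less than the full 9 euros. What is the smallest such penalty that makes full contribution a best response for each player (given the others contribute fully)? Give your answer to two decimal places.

Given the others contribute fully, the best deviation is to contribute 0 (any partial contribution still incurs the fine and gives up units whose private return 0.46 is below 1).
Deviating from 9 to 0 saves 9 euros but forfeits the deviator's share of the drop in the maintenance fund: 0.46 × 9 = 4.14.
So the deviation gain is 9 − 4.14 = 4.86, and the fine must be at least 4.86 euros to wipe it out.

4.86 euros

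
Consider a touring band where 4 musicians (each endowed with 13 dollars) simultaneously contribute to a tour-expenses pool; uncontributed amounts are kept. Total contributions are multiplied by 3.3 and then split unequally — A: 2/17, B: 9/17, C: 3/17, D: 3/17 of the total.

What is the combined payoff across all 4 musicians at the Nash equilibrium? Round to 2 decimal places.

81.90 dollars

For player j, contributing a unit is worthwhile iff 3.3 × (j's share) ≥ 1, i.e. iff j's share is at least 0.3030.
The only share above 0.3030 is B's 9/17, contributing 13; the remaining 3 contribute 0. Total contributed: 13.
The tour-expenses pool pays out 3.3 × 13 = 42.90 in total (split across the unequal shares, but the aggregate is all that matters for the group sum).
The 3 free-riders keep 13 each, adding 39. Group total = 39 + 42.90 = 81.90.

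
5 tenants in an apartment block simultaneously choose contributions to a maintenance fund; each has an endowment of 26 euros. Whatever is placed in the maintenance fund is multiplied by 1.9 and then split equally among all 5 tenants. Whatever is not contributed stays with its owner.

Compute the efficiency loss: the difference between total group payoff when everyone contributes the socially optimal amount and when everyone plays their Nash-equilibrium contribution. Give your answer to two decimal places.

117.00 euros

Each contributed unit returns 1.9/5 = 0.3800 to its contributor — below 1 — so contributing 0 is dominant for every player. At the Nash equilibrium everyone keeps their 26, and the group total is 5 × 26 = 130.
Each contributed unit returns 1.900 to the group as a whole (0.3800 to each of 5 players), which exceeds 1, so the social optimum is full contribution: group total = 1.900 × 130 = 247.00.
Efficiency loss = 247.00 − 130 = 117.00.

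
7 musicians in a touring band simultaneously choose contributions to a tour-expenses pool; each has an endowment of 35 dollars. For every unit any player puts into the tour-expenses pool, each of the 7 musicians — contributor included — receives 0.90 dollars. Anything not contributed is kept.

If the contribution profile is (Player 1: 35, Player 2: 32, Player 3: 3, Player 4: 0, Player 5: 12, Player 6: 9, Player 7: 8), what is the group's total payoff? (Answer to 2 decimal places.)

Total contributed: 35 + 32 + 3 + 0 + 12 + 9 + 8 = 99; total kept: 7 × 35 − 99 = 146.
The tour-expenses pool pays out 0.90 × 7 × 99 = 623.70 in aggregate.
Group total = 146 + 623.70 = 769.70.

769.70 dollars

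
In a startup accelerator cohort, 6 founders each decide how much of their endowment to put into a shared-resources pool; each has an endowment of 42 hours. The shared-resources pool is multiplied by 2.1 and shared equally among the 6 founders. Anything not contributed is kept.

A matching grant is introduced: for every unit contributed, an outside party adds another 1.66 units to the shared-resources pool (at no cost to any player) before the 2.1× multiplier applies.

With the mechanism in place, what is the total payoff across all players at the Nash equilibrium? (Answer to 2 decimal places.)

Even with the mechanism, each unit contributed returns only 2.1 × 2.66 / 6 = 0.9310 per unit of net cost, so contributing nothing is still dominant.
At the Nash equilibrium no one contributes; group total payoff = 6 × 42 = 252.

252.00 hours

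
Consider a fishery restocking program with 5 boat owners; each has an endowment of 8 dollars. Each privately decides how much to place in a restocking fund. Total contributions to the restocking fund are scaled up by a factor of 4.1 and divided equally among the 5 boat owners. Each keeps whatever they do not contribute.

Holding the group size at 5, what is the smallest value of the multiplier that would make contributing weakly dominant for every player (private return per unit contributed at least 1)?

5

A contributed unit returns (multiplier)/5 to its contributor.
This reaches 1 exactly when the multiplier is 5.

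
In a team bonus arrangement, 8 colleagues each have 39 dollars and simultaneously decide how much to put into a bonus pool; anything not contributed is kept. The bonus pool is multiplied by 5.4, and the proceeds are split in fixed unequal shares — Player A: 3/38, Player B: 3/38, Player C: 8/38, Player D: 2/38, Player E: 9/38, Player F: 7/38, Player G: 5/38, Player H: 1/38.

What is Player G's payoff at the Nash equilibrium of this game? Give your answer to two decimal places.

Each unit j contributes comes back to j as 5.4 × (j's share), so j prefers to contribute only if that share exceeds 1/5.4 = 0.1852; otherwise keeping the unit dominates.
Player C and Player E clear that bar, contributing 39 each; the remaining 6 contribute 0. Total contributed: 78.
Player G keeps 39 and receives 5.4 × 78 × 5/38 = 55.42 from the bonus pool, for a payoff of 94.42.

94.42 dollars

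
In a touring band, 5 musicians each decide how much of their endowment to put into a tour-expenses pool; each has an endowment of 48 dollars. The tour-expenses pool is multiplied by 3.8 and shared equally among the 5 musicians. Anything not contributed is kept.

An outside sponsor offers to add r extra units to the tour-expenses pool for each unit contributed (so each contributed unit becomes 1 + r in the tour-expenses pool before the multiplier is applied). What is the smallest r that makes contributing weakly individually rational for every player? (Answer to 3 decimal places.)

0.316

With matching at rate r, one contributed unit becomes (1 + r) in the tour-expenses pool and returns 3.8 × (1 + r) / 5 to the contributor.
Setting this equal to 1: 1 + r = 5/3.8 = 1.3158.
So the minimum matching rate is r = 1.3158 − 1 = 0.316.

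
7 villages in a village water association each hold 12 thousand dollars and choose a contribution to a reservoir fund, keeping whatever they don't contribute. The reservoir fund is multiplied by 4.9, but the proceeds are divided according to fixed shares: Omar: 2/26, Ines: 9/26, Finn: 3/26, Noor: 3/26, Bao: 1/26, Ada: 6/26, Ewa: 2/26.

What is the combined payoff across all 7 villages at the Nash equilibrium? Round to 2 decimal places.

177.60 thousand dollars

A player with share s gets back 4.9·s per unit contributed, so full contribution is dominant for anyone with s > 1/4.9 = 0.2041 and zero contribution is dominant for anyone below.
Ines and Ada are above the threshold, contributing 12 each; the remaining 5 contribute 0. Total contributed: 24.
The reservoir fund pays out 4.9 × 24 = 117.60 in total (split across the unequal shares, but the aggregate is all that matters for the group sum).
The 5 free-riders keep 12 each, adding 60. Group total = 60 + 117.60 = 177.60.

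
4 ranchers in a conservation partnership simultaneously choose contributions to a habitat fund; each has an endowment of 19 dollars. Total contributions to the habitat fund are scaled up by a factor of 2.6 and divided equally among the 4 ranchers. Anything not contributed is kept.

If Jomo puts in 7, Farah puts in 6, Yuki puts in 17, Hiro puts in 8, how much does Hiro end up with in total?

Total contributed: 7 + 6 + 17 + 8 = 38.
Each receives 2.6 × 38 / 4 = 24.70 from the habitat fund.
Hiro keeps 19 − 8 = 11, so Hiro's payoff is 11 + 24.70 = 35.70.

35.70 dollars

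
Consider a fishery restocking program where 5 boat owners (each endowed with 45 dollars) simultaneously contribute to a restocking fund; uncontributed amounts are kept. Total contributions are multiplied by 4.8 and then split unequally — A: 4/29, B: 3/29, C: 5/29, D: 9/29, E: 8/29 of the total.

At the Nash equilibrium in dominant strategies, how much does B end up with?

Each unit j contributes comes back to j as 4.8 × (j's share), so j prefers to contribute only if that share exceeds 1/4.8 = 0.2083; otherwise keeping the unit dominates.
D and E clear that bar, contributing 45 each; the remaining 3 contribute 0. Total contributed: 90.
B keeps 45 and receives 4.8 × 90 × 3/29 = 44.69 from the restocking fund, for a payoff of 89.69.

89.69 dollars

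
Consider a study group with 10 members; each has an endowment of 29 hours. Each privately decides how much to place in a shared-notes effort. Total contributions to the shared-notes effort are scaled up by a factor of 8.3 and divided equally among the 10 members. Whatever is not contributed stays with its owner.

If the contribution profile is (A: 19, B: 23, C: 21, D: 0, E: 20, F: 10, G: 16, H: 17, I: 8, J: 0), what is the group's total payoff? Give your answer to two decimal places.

Total contributed: 19 + 23 + 21 + 0 + 20 + 10 + 16 + 17 + 8 + 0 = 134; total kept: 10 × 29 − 134 = 156.
The shared-notes effort pays out 8.3 × 134 = 1112.20 in aggregate.
Group total = 156 + 1112.20 = 1268.20.

1268.20 hours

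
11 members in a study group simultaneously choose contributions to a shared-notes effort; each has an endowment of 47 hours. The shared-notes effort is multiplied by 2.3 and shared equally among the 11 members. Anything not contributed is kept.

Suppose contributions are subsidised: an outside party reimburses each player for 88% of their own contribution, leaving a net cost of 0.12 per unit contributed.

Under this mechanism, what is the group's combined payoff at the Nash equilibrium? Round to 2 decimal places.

With the mechanism, a contributed unit returns (2.3/11) / 0.12 = 1.7424 per unit of net cost to the contributor — now above 1 — so contributing fully is weakly dominant for every player.
So the Nash equilibrium is full contribution by all 11; the group earns 11 × (47 × 0.88 + 2.3 × 47) = 1644.06.

1644.06 hours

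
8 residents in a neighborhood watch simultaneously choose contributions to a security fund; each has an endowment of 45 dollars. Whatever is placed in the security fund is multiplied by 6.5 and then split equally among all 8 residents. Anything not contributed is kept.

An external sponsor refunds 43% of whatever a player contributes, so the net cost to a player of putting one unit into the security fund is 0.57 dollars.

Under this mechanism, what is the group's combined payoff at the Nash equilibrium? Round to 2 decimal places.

The effective private return per unit is now (6.5/8) / 0.57 = 1.4254 > 1, so every player's dominant strategy flips to full contribution.
At the Nash equilibrium everyone contributes 45. Group total payoff = 8 × (45 × 0.43 + 6.5 × 45) = 2494.80.

2494.80 dollars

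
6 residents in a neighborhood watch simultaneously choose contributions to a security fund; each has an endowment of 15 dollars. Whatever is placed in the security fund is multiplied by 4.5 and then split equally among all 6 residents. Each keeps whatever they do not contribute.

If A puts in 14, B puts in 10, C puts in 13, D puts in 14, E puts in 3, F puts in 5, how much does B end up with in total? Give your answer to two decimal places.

49.25 dollars

Total contributed: 14 + 10 + 13 + 14 + 3 + 5 = 59.
Each receives 4.5 × 59 / 6 = 44.25 from the security fund.
B keeps 15 − 10 = 5, so B's payoff is 5 + 44.25 = 49.25.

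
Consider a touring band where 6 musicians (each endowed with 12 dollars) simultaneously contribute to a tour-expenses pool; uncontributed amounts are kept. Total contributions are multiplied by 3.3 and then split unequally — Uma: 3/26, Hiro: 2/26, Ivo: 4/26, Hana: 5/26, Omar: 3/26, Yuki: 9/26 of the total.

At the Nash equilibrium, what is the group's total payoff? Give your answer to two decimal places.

99.60 dollars

Each unit j contributes comes back to j as 3.3 × (j's share), so j prefers to contribute only if that share exceeds 1/3.3 = 0.3030; otherwise keeping the unit dominates.
Yuki alone (share 9/26) is above the threshold, contributing 12; the remaining 5 contribute 0. Total contributed: 12.
The tour-expenses pool pays out 3.3 × 12 = 39.60 in total (split across the unequal shares, but the aggregate is all that matters for the group sum).
The 5 free-riders keep 12 each, adding 60. Group total = 60 + 39.60 = 99.60.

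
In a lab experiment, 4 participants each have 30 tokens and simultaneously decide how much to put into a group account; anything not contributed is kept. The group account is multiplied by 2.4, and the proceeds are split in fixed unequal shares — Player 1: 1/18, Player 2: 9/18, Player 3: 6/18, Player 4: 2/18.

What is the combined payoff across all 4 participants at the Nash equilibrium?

Each unit j contributes comes back to j as 2.4 × (j's share), so j prefers to contribute only if that share exceeds 1/2.4 = 0.4167; otherwise keeping the unit dominates.
Only Player 2 (9/18) clears that bar, contributing 30; the remaining 3 contribute 0. Total contributed: 30.
The group account pays out 2.4 × 30 = 72.00 in total (split across the unequal shares, but the aggregate is all that matters for the group sum).
The 3 free-riders keep 30 each, adding 90. Group total = 90 + 72.00 = 162.00.

162.00 tokens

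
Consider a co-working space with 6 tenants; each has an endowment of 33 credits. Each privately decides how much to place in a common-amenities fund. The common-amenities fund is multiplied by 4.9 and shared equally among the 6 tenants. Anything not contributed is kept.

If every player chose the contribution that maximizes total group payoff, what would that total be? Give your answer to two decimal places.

Each contributed unit returns 4.900 to the group as a whole (0.8167 to each of 6 players), which exceeds 1, so the social optimum is full contribution: group total = 4.900 × 198 = 970.20.

970.20 credits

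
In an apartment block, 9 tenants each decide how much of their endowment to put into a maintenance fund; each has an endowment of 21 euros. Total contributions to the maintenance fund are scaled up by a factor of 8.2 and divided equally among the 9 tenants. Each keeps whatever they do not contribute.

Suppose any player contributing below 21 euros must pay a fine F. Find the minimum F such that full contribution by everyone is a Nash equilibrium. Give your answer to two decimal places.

1.87 euros

Given the others contribute fully, the best deviation is to contribute 0 (any partial contribution still incurs the fine and gives up units whose private return 0.9111 is below 1).
Deviating from 21 to 0 saves 21 euros but forfeits the deviator's share of the drop in the maintenance fund: 8.2/9 × 21 = 19.13.
So the deviation gain is 21 − 19.13 = 1.87, and the fine must be at least 1.87 euros to wipe it out.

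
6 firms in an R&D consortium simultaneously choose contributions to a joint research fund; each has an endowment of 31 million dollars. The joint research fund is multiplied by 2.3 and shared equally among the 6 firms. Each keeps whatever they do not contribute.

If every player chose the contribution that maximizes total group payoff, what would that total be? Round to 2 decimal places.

Each contributed unit returns 2.300 to the group as a whole (0.3833 to each of 6 players), which exceeds 1, so the social optimum is full contribution: group total = 2.300 × 186 = 427.80.

427.80 million dollars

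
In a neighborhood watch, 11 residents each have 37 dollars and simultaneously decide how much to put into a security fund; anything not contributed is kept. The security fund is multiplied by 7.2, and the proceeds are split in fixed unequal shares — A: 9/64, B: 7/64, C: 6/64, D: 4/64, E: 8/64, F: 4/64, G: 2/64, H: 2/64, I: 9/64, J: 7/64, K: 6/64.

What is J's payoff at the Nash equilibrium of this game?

95.28 dollars

A player with share s gets back 7.2·s per unit contributed, so full contribution is dominant for anyone with s > 1/7.2 = 0.1389 and zero contribution is dominant for anyone below.
A and I are above the threshold, contributing 37 each; the remaining 9 contribute 0. Total contributed: 74.
J keeps 37 and receives 7.2 × 74 × 7/64 = 58.28 from the security fund, for a payoff of 95.28.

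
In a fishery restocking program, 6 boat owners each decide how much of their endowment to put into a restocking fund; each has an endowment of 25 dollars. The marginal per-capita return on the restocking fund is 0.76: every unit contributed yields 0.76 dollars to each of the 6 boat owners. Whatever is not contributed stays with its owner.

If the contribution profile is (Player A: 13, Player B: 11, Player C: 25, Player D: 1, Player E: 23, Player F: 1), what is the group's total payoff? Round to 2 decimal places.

Total contributed: 13 + 11 + 25 + 1 + 23 + 1 = 74; total kept: 6 × 25 − 74 = 76.
The restocking fund pays out 0.76 × 6 × 74 = 337.44 in aggregate.
Group total = 76 + 337.44 = 413.44.

413.44 dollars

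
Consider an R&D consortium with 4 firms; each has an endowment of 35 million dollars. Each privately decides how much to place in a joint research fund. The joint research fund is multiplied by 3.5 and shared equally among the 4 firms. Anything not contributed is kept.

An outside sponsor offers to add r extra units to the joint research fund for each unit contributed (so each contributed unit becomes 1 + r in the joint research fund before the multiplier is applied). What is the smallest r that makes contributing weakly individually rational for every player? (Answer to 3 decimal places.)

0.143

With matching at rate r, one contributed unit becomes (1 + r) in the joint research fund and returns 3.5 × (1 + r) / 4 to the contributor.
Setting this equal to 1: 1 + r = 4/3.5 = 1.1429.
So the minimum matching rate is r = 1.1429 − 1 = 0.143.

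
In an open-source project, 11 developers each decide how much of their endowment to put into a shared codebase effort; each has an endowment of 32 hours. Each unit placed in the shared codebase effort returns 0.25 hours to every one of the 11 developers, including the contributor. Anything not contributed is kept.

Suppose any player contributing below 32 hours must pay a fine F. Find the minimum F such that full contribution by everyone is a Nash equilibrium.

Given the others contribute fully, the best deviation is to contribute 0 (any partial contribution still incurs the fine and gives up units whose private return 0.25 is below 1).
Deviating from 32 to 0 saves 32 hours but forfeits the deviator's share of the drop in the shared codebase effort: 0.25 × 32 = 8.00.
So the deviation gain is 32 − 8.00 = 24.00, and the fine must be at least 24.00 hours to wipe it out.

24.00 hours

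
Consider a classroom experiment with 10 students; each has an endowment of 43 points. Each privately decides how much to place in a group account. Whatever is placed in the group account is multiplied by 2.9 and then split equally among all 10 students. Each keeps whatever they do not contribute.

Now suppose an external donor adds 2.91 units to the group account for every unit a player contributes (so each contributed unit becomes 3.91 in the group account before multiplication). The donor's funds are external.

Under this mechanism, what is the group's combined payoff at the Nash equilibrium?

The effective private return per unit is now 2.9 × 3.91 / 10 = 1.1339 > 1, so every player's dominant strategy flips to full contribution.
So the Nash equilibrium is full contribution by all 10; the group earns 2.9 × 3.91 × 430 = 4875.77.

4875.77 points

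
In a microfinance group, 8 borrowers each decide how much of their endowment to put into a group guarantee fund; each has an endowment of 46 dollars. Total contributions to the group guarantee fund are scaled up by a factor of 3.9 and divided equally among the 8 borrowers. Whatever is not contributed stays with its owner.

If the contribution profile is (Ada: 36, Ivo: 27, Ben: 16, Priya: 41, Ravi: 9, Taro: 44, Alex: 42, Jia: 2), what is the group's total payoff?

Total contributed: 36 + 27 + 16 + 41 + 9 + 44 + 42 + 2 = 217; total kept: 8 × 46 − 217 = 151.
The group guarantee fund pays out 3.9 × 217 = 846.30 in aggregate.
Group total = 151 + 846.30 = 997.30.

997.30 dollars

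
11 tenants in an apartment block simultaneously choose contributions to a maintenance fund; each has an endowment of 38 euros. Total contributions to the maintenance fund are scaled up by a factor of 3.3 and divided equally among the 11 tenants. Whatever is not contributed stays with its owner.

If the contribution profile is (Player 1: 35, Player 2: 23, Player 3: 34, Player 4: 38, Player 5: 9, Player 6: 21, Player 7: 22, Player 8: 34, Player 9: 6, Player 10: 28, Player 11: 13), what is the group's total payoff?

Total contributed: 35 + 23 + 34 + 38 + 9 + 21 + 22 + 34 + 6 + 28 + 13 = 263; total kept: 11 × 38 − 263 = 155.
The maintenance fund pays out 3.3 × 263 = 867.90 in aggregate.
Group total = 155 + 867.90 = 1022.90.

1022.90 euros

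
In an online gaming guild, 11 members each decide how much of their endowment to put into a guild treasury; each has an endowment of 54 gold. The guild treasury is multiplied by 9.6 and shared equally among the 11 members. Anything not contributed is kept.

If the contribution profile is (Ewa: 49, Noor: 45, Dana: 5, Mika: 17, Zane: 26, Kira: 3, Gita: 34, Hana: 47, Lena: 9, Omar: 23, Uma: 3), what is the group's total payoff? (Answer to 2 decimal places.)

2838.60 gold

Total contributed: 49 + 45 + 5 + 17 + 26 + 3 + 34 + 47 + 9 + 23 + 3 = 261; total kept: 11 × 54 − 261 = 333.
The guild treasury pays out 9.6 × 261 = 2505.60 in aggregate.
Group total = 333 + 2505.60 = 2838.60.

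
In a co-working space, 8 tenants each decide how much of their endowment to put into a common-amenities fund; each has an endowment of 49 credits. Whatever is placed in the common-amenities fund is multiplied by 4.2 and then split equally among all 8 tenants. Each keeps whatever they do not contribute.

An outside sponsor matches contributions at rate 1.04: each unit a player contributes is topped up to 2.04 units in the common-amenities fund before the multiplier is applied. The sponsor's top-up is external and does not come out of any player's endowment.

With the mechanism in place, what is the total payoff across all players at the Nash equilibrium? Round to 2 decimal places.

With the mechanism, a contributed unit returns 4.2 × 2.04 / 8 = 1.0710 per unit of net cost to the contributor — now above 1 — so contributing fully is weakly dominant for every player.
So the Nash equilibrium is full contribution by all 8; the group earns 4.2 × 2.04 × 392 = 3358.66.

3358.66 credits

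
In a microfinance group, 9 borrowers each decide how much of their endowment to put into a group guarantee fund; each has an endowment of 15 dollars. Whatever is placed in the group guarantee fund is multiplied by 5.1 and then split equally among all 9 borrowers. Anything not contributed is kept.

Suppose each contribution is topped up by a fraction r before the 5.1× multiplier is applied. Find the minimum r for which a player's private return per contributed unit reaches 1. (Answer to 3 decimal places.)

With matching at rate r, one contributed unit becomes (1 + r) in the group guarantee fund and returns 5.1 × (1 + r) / 9 to the contributor.
Setting this equal to 1: 1 + r = 9/5.1 = 1.7647.
So the minimum matching rate is r = 1.7647 − 1 = 0.765.

0.765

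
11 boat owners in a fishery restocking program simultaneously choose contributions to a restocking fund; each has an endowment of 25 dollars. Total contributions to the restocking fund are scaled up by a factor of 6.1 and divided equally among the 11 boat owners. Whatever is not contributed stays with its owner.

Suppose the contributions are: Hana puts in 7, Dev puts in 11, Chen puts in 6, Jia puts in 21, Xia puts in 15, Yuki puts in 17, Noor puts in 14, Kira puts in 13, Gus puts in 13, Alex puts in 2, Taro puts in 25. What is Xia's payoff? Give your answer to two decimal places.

Total contributed: 7 + 11 + 6 + 21 + 15 + 17 + 14 + 13 + 13 + 2 + 25 = 144.
Each receives 6.1 × 144 / 11 = 79.85 from the restocking fund.
Xia keeps 25 − 15 = 10, so Xia's payoff is 10 + 79.85 = 89.85.

89.85 dollars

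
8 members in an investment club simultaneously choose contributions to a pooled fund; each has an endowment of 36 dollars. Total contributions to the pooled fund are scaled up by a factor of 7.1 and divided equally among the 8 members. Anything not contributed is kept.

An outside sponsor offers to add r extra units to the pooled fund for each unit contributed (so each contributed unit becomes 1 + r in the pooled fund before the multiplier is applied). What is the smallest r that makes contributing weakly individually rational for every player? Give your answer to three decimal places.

With matching at rate r, one contributed unit becomes (1 + r) in the pooled fund and returns 7.1 × (1 + r) / 8 to the contributor.
Setting this equal to 1: 1 + r = 8/7.1 = 1.1268.
So the minimum matching rate is r = 1.1268 − 1 = 0.127.

0.127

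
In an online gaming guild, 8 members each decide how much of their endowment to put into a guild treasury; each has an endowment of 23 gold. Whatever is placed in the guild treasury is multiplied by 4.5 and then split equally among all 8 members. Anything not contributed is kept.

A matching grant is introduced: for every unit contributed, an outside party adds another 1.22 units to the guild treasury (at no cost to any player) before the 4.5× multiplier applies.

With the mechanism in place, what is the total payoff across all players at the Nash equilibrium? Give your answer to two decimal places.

1838.16 gold

Under the mechanism each unit contributed yields 4.5 × 2.22 / 8 = 1.2488 back to its contributor per unit of net cost, which exceeds 1, making full contribution the dominant choice for everyone.
At the Nash equilibrium everyone contributes 23. Group total payoff = 4.5 × 2.22 × 184 = 1838.16.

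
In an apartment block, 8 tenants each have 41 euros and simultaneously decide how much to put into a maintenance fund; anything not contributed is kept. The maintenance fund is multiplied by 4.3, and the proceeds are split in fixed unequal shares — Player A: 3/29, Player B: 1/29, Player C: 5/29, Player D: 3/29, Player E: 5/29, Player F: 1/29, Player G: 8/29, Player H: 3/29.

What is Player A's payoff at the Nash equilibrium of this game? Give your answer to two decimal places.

59.24 euros

Each unit j contributes comes back to j as 4.3 × (j's share), so j prefers to contribute only if that share exceeds 1/4.3 = 0.2326; otherwise keeping the unit dominates.
Player G alone (share 8/29) is above the threshold, contributing 41; the remaining 7 contribute 0. Total contributed: 41.
Player A keeps 41 and receives 4.3 × 41 × 3/29 = 18.24 from the maintenance fund, for a payoff of 59.24.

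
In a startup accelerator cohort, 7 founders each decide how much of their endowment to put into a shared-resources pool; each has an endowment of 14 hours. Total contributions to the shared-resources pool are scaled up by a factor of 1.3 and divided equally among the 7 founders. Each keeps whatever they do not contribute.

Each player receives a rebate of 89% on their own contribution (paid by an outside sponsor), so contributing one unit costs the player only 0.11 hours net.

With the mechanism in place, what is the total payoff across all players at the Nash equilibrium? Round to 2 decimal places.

Under the mechanism each unit contributed yields (1.3/7) / 0.11 = 1.6883 back to its contributor per unit of net cost, which exceeds 1, making full contribution the dominant choice for everyone.
So the Nash equilibrium is full contribution by all 7; the group earns 7 × (14 × 0.89 + 1.3 × 14) = 214.62.

214.62 hours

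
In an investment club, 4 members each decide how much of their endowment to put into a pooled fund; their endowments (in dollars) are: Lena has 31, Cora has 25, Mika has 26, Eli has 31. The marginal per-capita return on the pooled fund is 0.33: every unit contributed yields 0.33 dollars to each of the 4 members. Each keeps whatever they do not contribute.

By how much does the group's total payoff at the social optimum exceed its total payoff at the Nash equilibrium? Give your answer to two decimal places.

The private return per contributed unit is 0.33 < 1 for everyone, so the Nash equilibrium is zero contribution and the group total is Σ E_j = 31 + 25 + 26 + 31 = 113.
Each contributed unit returns 1.320 to the group, so the social optimum is full contribution by everyone: group total = 1.320 × 113 = 149.16.
Efficiency loss = (1.320 − 1) × 113 = 36.16.

36.16 dollars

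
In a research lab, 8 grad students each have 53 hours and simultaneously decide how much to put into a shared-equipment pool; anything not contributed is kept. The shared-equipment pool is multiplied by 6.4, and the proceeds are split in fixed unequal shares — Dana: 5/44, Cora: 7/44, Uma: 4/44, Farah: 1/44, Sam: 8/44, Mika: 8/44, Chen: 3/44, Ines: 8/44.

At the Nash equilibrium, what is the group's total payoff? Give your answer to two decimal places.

1568.80 hours

Each unit j contributes comes back to j as 6.4 × (j's share), so j prefers to contribute only if that share exceeds 1/6.4 = 0.1563; otherwise keeping the unit dominates.
Cora, Sam, Mika and Ines are above the threshold, contributing 53 each; the remaining 4 contribute 0. Total contributed: 212.
The shared-equipment pool pays out 6.4 × 212 = 1356.80 in total (split across the unequal shares, but the aggregate is all that matters for the group sum).
The 4 free-riders keep 53 each, adding 212. Group total = 212 + 1356.80 = 1568.80.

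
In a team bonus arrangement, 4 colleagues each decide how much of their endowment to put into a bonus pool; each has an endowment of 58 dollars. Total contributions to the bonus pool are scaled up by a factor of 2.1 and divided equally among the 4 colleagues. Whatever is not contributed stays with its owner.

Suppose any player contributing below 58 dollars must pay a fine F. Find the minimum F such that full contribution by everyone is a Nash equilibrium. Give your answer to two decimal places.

27.55 dollars

Given the others contribute fully, the best deviation is to contribute 0 (any partial contribution still incurs the fine and gives up units whose private return 0.5250 is below 1).
Deviating from 58 to 0 saves 58 dollars but forfeits the deviator's share of the drop in the bonus pool: 2.1/4 × 58 = 30.45.
So the deviation gain is 58 − 30.45 = 27.55, and the fine must be at least 27.55 dollars to wipe it out.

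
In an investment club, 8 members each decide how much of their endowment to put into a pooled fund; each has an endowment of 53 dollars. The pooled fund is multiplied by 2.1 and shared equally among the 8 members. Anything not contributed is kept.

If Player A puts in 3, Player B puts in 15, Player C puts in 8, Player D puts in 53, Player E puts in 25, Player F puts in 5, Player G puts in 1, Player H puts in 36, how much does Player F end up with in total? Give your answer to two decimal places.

Total contributed: 3 + 15 + 8 + 53 + 25 + 5 + 1 + 36 = 146.
Each receives 2.1 × 146 / 8 = 38.33 from the pooled fund.
Player F keeps 53 − 5 = 48, so Player F's payoff is 48 + 38.33 = 86.33.

86.33 dollars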